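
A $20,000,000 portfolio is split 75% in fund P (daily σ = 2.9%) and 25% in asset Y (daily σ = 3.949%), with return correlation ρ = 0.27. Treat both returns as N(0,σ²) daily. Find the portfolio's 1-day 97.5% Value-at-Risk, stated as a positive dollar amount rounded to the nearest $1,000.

σ_p² = 0.75²·2.9² + 0.25²·3.949² + 2·0.27·0.75·0.25·2.9·3.949 = 6.8648 (%²).
σ_p = √6.8648 = 2.620%.
At 97.5%, z = 1.960.
VaR = 1.960 × 2.620% = 5.135%; on $20,000,000 that is $1,027,000.

$1,027,000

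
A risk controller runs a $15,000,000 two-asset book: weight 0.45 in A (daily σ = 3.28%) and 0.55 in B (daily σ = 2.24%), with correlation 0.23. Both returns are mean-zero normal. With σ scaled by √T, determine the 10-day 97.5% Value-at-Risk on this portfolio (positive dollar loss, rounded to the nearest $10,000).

σ_p = √(0.45²·3.28² + 0.55²·2.24² + 2·0.23·0.45·0.55·3.28·2.24) = 2.129%.
σ_{10d} = 2.129% × √10 = 6.732%.
z(97.5%) = 1.960.
VaR = 1.960 × 6.732% = 13.195%; on $15,000,000 that is $1,979,250.

$1,980,000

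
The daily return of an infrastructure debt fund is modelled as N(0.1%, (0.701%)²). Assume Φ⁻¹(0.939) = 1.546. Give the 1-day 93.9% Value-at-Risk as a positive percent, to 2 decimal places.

0.98%

VaR = −μ + z·σ = −(0.1%) + 1.546 × 0.701% = 0.984%.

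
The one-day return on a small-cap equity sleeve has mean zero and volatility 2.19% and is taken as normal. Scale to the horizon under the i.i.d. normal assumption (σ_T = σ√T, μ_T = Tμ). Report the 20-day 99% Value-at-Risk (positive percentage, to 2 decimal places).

22.78%

At 99%, z = 2.326.
σ_{20d} = 2.19% × √20 = 9.794%.
VaR = 2.326 × 9.794% = 22.781%.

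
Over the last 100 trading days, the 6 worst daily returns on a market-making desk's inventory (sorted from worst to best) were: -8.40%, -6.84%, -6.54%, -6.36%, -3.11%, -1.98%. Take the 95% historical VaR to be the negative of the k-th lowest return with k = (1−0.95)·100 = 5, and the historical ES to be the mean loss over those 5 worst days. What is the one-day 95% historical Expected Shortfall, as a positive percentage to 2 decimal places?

6.25%

The 5 worst returns sum to -31.25%.
ES = −(-31.25%) / 5 = 6.25%.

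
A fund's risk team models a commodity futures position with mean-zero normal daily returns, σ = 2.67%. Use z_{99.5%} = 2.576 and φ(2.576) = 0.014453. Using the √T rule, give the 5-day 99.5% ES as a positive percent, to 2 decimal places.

17.26%

σ_{5d} = 2.67% × √5 = 5.970%.
ES multiplier = φ(z)/(1−α) = 0.014453/0.005 = 2.891.
ES = 5.970% × 2.891 = 17.259%.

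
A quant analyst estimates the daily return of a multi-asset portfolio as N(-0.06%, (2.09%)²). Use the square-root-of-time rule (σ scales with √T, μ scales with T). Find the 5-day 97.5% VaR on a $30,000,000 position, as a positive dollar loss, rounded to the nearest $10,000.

At 97.5%, z = 1.960.
σ_{5d} = 2.09% × √5 = 4.673%; μ_{5d} = 5 × -0.06% = -0.300%.
VaR = −(-0.300%) + 1.960 × 4.673% = 9.459%.
On $30,000,000: 0.09459 × $30,000,000 = $2,837,700.

$2,840,000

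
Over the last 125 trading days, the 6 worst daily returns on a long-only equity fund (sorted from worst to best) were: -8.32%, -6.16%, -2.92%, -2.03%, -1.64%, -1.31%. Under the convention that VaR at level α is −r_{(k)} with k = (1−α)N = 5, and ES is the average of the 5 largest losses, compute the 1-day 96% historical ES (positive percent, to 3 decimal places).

The 5 worst returns sum to -21.07%.
ES = −(-21.07%) / 5 = 4.214%.

4.214%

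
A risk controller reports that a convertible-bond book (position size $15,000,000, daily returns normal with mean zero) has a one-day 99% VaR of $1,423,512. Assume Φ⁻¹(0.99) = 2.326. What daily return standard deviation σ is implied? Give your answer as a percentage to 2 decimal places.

VaR as a fraction: $1,423,512 / $15,000,000 = 9.490%.
σ = VaR / z = 9.490% / 2.326 = 4.080%.

4.08%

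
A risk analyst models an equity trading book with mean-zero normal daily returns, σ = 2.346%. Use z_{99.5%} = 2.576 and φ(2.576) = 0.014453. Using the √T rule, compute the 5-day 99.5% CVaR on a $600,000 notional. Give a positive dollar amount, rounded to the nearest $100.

$91,000

σ_{5d} = 2.346% × √5 = 5.246%.
ES multiplier = φ(z)/(1−α) = 0.014453/0.005 = 2.891.
ES = 5.246% × 2.891 = 15.166%; on $600,000: $90,996.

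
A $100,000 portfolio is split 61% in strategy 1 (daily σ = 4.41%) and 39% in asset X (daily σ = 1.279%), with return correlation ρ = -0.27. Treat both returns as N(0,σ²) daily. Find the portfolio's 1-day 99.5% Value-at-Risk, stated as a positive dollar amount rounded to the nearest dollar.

$6,698

σ_p² = 0.61²·4.41² + 0.39²·1.279² + 2·-0.27·0.61·0.39·4.41·1.279 = 6.7609 (%²).
σ_p = √6.7609 = 2.600%.
At 99.5%, z = 2.576.
VaR = 2.576 × 2.600% = 6.698%; on $100,000 that is $6,698.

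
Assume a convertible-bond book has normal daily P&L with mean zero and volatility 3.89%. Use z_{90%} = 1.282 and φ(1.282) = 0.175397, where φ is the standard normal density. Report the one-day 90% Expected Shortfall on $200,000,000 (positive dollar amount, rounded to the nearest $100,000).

$13,600,000

Tail multiplier: φ(z)/(1−α) = 0.175397 / 0.1 = 1.754.
ES = 3.89% × 1.754 = 6.823%.
On $200,000,000: 0.06823 × $200,000,000 = $13,646,000.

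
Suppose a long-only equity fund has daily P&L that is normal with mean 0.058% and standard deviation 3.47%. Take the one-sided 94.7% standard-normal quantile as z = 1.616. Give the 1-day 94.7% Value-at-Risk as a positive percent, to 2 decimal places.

VaR = −μ + z·σ = −(0.058%) + 1.616 × 3.47% = 5.550%.

5.55%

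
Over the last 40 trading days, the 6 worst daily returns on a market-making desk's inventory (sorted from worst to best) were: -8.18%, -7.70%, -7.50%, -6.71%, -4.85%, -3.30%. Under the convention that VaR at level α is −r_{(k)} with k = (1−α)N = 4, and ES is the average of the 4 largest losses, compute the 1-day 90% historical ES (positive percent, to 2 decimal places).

7.52%

The 4 worst returns sum to -30.09%.
ES = −(-30.09%) / 4 = 7.5225% ≈ 7.52%.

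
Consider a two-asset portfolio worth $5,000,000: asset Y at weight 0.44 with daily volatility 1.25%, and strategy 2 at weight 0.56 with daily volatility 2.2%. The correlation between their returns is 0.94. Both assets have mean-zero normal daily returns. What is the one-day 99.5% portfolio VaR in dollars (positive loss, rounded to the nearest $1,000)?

$227,000

σ_p² = 0.44²·1.25² + 0.56²·2.2² + 2·0.94·0.44·0.56·1.25·2.2 = 3.0942 (%²).
σ_p = √3.0942 = 1.759%.
At 99.5%, z = 2.576.
VaR = 2.576 × 1.759% = 4.531%; on $5,000,000 that is $226,550.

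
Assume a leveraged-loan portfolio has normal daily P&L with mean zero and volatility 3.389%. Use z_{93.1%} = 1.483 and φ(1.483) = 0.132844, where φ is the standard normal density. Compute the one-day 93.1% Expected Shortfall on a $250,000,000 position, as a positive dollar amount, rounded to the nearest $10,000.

$16,310,000

Tail multiplier: φ(z)/(1−α) = 0.132844 / 0.069 = 1.925.
ES = 3.389% × 1.925 = 6.524%.
On $250,000,000: 0.06524 × $250,000,000 = $16,310,000.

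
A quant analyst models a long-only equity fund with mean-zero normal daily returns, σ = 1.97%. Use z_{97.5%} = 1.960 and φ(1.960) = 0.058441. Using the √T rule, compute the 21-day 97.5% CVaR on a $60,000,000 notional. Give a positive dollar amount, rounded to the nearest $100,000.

σ_{21d} = 1.97% × √21 = 9.028%.
ES multiplier = φ(z)/(1−α) = 0.058441/0.025 = 2.338.
ES = 9.028% × 2.338 = 21.107%; on $60,000,000: $12,664,200.

$12,700,000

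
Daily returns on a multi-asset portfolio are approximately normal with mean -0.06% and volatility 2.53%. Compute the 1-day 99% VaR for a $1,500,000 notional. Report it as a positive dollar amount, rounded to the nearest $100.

At 99% one-sided, z = 2.326.
VaR = −μ + z·σ = −(-0.06%) + 2.326 × 2.53% = 5.945%.
On $1,500,000: 0.05945 × $1,500,000 = $89,175.

$89,200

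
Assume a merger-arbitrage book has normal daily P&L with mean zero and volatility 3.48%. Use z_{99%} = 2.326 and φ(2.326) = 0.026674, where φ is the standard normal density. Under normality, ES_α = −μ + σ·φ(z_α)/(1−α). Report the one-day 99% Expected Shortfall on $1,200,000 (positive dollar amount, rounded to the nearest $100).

$111,400

Tail multiplier: φ(z)/(1−α) = 0.026674 / 0.01 = 2.667.
ES = 3.48% × 2.667 = 9.281%.
On $1,200,000: 0.09281 × $1,200,000 = $111,372.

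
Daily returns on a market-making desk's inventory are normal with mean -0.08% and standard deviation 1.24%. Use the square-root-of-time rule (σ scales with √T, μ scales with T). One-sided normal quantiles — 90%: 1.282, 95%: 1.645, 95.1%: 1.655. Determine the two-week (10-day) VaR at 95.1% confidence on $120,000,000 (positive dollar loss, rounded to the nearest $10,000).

σ_{10d} = 1.24% × √10 = 3.921%; μ_{10d} = 10 × -0.08% = -0.800%.
VaR = −(-0.800%) + 1.655 × 3.921% = 7.289%.
On $120,000,000: 0.07289 × $120,000,000 = $8,746,800.

$8,750,000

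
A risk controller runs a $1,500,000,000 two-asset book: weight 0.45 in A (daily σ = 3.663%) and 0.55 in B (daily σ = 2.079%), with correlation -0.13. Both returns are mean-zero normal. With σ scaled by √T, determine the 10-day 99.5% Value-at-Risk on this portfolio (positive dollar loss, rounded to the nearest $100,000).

$229,700,000

σ_p = √(0.45²·3.663² + 0.55²·2.079² + 2·-0.13·0.45·0.55·3.663·2.079) = 1.880%.
σ_{10d} = 1.880% × √10 = 5.945%.
z(99.5%) = 2.576.
VaR = 2.576 × 5.945% = 15.314%; on $1,500,000,000 that is $229,710,000.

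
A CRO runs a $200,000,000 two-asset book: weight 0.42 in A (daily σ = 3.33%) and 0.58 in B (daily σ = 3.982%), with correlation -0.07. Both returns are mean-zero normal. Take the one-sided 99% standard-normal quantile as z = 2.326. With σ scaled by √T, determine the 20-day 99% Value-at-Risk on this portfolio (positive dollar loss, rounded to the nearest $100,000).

σ_p = √(0.42²·3.33² + 0.58²·3.982² + 2·-0.07·0.42·0.58·3.33·3.982) = 2.615%.
σ_{20d} = 2.615% × √20 = 11.695%.
VaR = 2.326 × 11.695% = 27.203%; on $200,000,000 that is $54,406,000.

$54,400,000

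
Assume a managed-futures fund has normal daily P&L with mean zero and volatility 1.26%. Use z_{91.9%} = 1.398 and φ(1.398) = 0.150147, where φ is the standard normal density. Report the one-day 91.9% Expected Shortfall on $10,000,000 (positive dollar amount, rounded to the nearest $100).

Tail multiplier: φ(z)/(1−α) = 0.150147 / 0.081 = 1.854.
ES = 1.26% × 1.854 = 2.336%.
On $10,000,000: 0.02336 × $10,000,000 = $233,600.

$233,600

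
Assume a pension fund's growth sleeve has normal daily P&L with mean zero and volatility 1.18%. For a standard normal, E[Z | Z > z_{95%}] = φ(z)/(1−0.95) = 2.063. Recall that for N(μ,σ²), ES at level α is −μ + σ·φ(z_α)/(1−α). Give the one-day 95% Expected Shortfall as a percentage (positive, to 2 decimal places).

2.43%

ES = 1.18% × 2.063 = 2.434%.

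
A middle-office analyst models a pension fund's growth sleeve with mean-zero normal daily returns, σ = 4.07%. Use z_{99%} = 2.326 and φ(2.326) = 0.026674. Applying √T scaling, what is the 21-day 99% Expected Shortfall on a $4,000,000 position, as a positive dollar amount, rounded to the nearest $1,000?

σ_{21d} = 4.07% × √21 = 18.651%.
ES multiplier = φ(z)/(1−α) = 0.026674/0.01 = 2.667.
ES = 18.651% × 2.667 = 49.742%; on $4,000,000: $1,989,680.

$1,990,000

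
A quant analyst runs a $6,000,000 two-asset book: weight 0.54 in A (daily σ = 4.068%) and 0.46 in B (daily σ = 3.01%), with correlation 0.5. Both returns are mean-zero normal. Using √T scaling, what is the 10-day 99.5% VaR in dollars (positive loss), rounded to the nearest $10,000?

$1,530,000

σ_p = √(0.54²·4.068² + 0.46²·3.01² + 2·0.5·0.54·0.46·4.068·3.01) = 3.128%.
σ_{10d} = 3.128% × √10 = 9.892%.
z(99.5%) = 2.576.
VaR = 2.576 × 9.892% = 25.482%; on $6,000,000 that is $1,528,920.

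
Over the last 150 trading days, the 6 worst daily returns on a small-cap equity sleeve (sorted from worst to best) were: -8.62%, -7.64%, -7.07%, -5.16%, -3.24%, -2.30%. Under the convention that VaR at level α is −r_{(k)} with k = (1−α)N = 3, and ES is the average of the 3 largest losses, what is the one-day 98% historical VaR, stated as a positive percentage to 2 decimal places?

k = 3; the 3rd lowest return is -7.07%, so VaR = 7.07%.

7.07%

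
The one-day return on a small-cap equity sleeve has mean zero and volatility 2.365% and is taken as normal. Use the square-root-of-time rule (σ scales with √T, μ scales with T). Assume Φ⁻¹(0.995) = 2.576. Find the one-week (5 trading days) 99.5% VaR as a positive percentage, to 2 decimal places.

σ_{5d} = 2.365% × √5 = 5.288%.
VaR = 2.576 × 5.288% = 13.622%.

13.62%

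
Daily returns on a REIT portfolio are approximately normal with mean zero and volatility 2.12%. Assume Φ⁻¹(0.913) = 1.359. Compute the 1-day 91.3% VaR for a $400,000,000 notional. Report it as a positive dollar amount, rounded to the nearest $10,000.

VaR = z·σ = 1.359 × 2.12% = 2.881%.
On $400,000,000: 0.02881 × $400,000,000 = $11,524,000.

$11,520,000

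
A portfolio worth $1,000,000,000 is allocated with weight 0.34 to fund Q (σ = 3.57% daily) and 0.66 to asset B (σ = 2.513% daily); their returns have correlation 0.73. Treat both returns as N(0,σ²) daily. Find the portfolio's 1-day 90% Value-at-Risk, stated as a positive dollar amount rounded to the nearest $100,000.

$34,300,000

σ_p² = 0.34²·3.57² + 0.66²·2.513² + 2·0.73·0.34·0.66·3.57·2.513 = 7.1634 (%²).
σ_p = √7.1634 = 2.676%.
At 90%, z = 1.282.
VaR = 1.282 × 2.676% = 3.431%; on $1,000,000,000 that is $34,310,000.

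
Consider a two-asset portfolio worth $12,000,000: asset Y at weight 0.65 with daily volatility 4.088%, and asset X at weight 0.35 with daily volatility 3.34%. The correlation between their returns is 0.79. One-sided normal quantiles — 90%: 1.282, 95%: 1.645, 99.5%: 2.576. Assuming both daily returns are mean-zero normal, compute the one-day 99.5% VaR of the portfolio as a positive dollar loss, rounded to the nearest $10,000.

$1,130,000

σ_p² = 0.65²·4.088² + 0.35²·3.34² + 2·0.79·0.65·0.35·4.088·3.34 = 13.3352 (%²).
σ_p = √13.3352 = 3.652%.
VaR = 2.576 × 3.652% = 9.408%; on $12,000,000 that is $1,128,960.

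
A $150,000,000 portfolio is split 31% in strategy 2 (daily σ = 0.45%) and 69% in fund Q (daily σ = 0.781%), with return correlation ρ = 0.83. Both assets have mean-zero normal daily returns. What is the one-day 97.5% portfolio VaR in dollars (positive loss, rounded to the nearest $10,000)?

σ_p² = 0.31²·0.45² + 0.69²·0.781² + 2·0.83·0.31·0.69·0.45·0.781 = 0.4347 (%²).
σ_p = √0.4347 = 0.659%.
At 97.5%, z = 1.960.
VaR = 1.960 × 0.659% = 1.292%; on $150,000,000 that is $1,938,000.

$1,940,000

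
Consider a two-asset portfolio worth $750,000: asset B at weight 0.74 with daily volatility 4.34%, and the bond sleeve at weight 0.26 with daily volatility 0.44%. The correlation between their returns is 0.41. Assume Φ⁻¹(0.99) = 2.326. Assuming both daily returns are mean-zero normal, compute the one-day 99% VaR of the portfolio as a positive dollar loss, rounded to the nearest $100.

$56,900

σ_p² = 0.74²·4.34² + 0.26²·0.44² + 2·0.41·0.74·0.26·4.34·0.44 = 10.6287 (%²).
σ_p = √10.6287 = 3.260%.
VaR = 2.326 × 3.260% = 7.583%; on $750,000 that is $56,873.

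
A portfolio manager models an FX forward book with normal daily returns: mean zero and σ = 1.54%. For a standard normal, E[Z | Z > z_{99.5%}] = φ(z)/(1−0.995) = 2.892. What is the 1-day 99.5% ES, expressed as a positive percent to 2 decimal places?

ES = 1.54% × 2.892 = 4.454%.

4.45%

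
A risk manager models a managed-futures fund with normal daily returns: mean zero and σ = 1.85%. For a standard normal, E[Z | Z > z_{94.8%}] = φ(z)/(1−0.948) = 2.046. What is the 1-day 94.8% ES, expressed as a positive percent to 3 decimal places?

3.785%

ES = 1.85% × 2.046 = 3.785%.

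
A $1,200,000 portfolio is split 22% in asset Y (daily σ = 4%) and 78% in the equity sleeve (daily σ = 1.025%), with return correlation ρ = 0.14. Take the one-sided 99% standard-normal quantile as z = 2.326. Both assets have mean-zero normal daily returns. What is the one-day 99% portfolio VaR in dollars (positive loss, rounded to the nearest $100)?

σ_p² = 0.22²·4² + 0.78²·1.025² + 2·0.14·0.22·0.78·4·1.025 = 1.6106 (%²).
σ_p = √1.6106 = 1.269%.
VaR = 2.326 × 1.269% = 2.952%; on $1,200,000 that is $35,424.

$35,400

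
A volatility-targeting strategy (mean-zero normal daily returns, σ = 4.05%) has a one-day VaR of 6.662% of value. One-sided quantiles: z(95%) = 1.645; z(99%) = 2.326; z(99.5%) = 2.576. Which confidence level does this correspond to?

Implied z = VaR/σ = 6.662 / 4.05 = 1.645.
This matches z(95%) = 1.645.

95%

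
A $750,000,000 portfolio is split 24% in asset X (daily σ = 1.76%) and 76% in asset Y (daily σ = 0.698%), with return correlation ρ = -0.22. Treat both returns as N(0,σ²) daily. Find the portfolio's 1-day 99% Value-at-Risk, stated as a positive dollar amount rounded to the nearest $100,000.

$10,500,000

σ_p² = 0.24²·1.76² + 0.76²·0.698² + 2·-0.22·0.24·0.76·1.76·0.698 = 0.3612 (%²).
σ_p = √0.3612 = 0.601%.
At 99%, z = 2.326.
VaR = 2.326 × 0.601% = 1.398%; on $750,000,000 that is $10,485,000.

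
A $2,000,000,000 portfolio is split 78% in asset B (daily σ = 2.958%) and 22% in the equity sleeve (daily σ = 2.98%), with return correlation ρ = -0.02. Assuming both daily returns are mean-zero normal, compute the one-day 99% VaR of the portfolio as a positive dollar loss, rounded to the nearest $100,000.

σ_p² = 0.78²·2.958² + 0.22²·2.98² + 2·-0.02·0.78·0.22·2.958·2.98 = 5.6927 (%²).
σ_p = √5.6927 = 2.386%.
At 99%, z = 2.326.
VaR = 2.326 × 2.386% = 5.550%; on $2,000,000,000 that is $111,000,000.

$111,000,000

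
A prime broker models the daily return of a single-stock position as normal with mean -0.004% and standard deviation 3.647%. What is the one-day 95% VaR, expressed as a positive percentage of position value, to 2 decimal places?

6.00%

At 95% one-sided, z = 1.645.
VaR = −μ + z·σ = −(-0.004%) + 1.645 × 3.647% = 6.003%.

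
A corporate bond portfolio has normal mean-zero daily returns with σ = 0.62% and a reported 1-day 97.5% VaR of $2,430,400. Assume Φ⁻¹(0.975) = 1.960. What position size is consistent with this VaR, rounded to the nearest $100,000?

$200,000,000

VaR as a fraction of value: z·σ = 1.960 × 0.62% = 1.2152%.
Position = $2,430,400 / 0.012152 = $200,000,000.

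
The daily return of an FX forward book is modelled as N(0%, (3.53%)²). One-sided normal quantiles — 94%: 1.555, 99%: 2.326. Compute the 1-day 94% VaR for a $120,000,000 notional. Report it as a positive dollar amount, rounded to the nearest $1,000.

$6,587,000

VaR = z·σ = 1.555 × 3.53% = 5.489%.
On $120,000,000: 0.05489 × $120,000,000 = $6,586,800.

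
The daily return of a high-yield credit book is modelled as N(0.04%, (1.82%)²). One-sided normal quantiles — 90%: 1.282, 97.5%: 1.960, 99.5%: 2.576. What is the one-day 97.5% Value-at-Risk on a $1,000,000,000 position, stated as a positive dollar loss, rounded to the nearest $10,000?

VaR = −μ + z·σ = −(0.04%) + 1.960 × 1.82% = 3.527%.
On $1,000,000,000: 0.03527 × $1,000,000,000 = $35,270,000.

$35,270,000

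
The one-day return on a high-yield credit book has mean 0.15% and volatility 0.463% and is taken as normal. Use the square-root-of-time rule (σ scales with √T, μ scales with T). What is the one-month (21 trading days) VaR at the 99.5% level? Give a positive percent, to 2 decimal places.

2.32%

At 99.5%, z = 2.576.
σ_{21d} = 0.463% × √21 = 2.122%; μ_{21d} = 21 × 0.15% = 3.150%.
VaR = −(3.150%) + 2.576 × 2.122% = 2.316%.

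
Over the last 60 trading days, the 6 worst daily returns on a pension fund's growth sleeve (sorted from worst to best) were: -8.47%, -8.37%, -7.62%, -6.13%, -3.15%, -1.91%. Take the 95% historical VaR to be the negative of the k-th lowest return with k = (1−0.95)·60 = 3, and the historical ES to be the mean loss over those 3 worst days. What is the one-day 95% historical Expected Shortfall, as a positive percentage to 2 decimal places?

The 3 worst returns sum to -24.46%.
ES = −(-24.46%) / 3 = 8.1533…% ≈ 8.15%.

8.15%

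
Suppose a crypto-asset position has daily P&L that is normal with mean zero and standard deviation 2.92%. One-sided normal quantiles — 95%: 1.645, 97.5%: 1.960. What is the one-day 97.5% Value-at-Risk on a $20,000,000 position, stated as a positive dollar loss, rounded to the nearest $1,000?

VaR = z·σ = 1.960 × 2.92% = 5.723%.
On $20,000,000: 0.05723 × $20,000,000 = $1,144,600.

$1,145,000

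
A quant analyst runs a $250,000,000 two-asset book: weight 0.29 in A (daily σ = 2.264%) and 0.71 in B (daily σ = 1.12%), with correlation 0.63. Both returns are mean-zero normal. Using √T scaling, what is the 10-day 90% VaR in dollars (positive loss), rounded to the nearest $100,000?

$13,300,000

σ_p = √(0.29²·2.264² + 0.71²·1.12² + 2·0.63·0.29·0.71·2.264·1.12) = 1.312%.
σ_{10d} = 1.312% × √10 = 4.149%.
z(90%) = 1.282.
VaR = 1.282 × 4.149% = 5.319%; on $250,000,000 that is $13,297,500.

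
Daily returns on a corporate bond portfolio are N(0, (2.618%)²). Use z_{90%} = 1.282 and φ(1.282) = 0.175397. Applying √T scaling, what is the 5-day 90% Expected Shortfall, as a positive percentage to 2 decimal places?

σ_{5d} = 2.618% × √5 = 5.854%.
ES multiplier = φ(z)/(1−α) = 0.175397/0.1 = 1.754.
ES = 5.854% × 1.754 = 10.268%.

10.27%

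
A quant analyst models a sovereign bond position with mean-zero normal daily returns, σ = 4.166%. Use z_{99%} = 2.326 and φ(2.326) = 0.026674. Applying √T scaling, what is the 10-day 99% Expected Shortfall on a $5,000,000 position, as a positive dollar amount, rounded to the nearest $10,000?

σ_{10d} = 4.166% × √10 = 13.174%.
ES multiplier = φ(z)/(1−α) = 0.026674/0.01 = 2.667.
ES = 13.174% × 2.667 = 35.135%; on $5,000,000: $1,756,750.

$1,760,000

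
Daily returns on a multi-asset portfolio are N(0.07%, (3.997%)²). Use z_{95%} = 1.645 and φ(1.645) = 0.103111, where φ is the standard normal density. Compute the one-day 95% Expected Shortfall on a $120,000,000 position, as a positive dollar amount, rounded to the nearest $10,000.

$9,810,000

Tail multiplier: φ(z)/(1−α) = 0.103111 / 0.05 = 2.062.
ES = −(0.07%) + 3.997% × 2.062 = 8.172%.
On $120,000,000: 0.08172 × $120,000,000 = $9,806,400.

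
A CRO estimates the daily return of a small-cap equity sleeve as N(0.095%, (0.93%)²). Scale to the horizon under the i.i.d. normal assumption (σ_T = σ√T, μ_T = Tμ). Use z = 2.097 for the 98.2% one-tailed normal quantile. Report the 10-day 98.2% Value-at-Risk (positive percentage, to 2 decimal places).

5.22%

σ_{10d} = 0.93% × √10 = 2.941%; μ_{10d} = 10 × 0.095% = 0.950%.
VaR = −(0.950%) + 2.097 × 2.941% = 5.217%.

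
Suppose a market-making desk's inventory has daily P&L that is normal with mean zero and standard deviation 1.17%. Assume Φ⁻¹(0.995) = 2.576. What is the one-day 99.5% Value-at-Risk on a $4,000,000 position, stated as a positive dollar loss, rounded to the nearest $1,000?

VaR = z·σ = 2.576 × 1.17% = 3.014%.
On $4,000,000: 0.03014 × $4,000,000 = $120,560.

$121,000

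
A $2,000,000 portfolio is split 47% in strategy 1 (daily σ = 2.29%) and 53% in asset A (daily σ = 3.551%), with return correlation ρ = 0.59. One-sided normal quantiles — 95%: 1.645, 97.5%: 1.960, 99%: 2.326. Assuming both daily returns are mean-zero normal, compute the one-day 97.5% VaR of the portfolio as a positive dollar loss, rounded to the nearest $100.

σ_p² = 0.47²·2.29² + 0.53²·3.551² + 2·0.59·0.47·0.53·2.29·3.551 = 7.0907 (%²).
σ_p = √7.0907 = 2.663%.
VaR = 1.960 × 2.663% = 5.219%; on $2,000,000 that is $104,380.

$104,400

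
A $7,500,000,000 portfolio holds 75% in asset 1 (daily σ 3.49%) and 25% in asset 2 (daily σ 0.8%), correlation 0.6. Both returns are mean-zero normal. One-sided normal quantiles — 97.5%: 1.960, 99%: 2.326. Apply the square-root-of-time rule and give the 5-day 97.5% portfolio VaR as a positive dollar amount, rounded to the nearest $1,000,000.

σ_p = √(0.75²·3.49² + 0.25²·0.8² + 2·0.6·0.75·0.25·3.49·0.8) = 2.742%.
σ_{5d} = 2.742% × √5 = 6.131%.
VaR = 1.960 × 6.131% = 12.017%; on $7,500,000,000 that is $901,275,000.

$901,000,000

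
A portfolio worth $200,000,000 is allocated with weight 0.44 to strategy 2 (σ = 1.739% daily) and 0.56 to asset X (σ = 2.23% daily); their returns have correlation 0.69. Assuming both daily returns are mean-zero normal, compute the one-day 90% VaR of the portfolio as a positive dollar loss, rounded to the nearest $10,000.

σ_p² = 0.44²·1.739² + 0.56²·2.23² + 2·0.69·0.44·0.56·1.739·2.23 = 3.4636 (%²).
σ_p = √3.4636 = 1.861%.
At 90%, z = 1.282.
VaR = 1.282 × 1.861% = 2.386%; on $200,000,000 that is $4,772,000.

$4,770,000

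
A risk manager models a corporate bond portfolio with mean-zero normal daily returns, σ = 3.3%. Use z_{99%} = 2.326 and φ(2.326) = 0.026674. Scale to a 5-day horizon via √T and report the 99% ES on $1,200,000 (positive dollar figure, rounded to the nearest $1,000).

σ_{5d} = 3.3% × √5 = 7.379%.
ES multiplier = φ(z)/(1−α) = 0.026674/0.01 = 2.667.
ES = 7.379% × 2.667 = 19.680%; on $1,200,000: $236,160.

$236,000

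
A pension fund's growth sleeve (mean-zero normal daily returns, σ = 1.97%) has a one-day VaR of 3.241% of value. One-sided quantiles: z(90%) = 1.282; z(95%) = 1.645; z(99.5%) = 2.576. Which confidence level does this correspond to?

95%

Implied z = VaR/σ = 3.241 / 1.97 = 1.645.
This matches z(95%) = 1.645.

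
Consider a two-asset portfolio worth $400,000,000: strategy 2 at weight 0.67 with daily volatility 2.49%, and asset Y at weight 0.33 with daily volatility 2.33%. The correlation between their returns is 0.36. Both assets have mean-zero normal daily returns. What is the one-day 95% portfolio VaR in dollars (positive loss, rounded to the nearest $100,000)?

$13,600,000

σ_p² = 0.67²·2.49² + 0.33²·2.33² + 2·0.36·0.67·0.33·2.49·2.33 = 4.2980 (%²).
σ_p = √4.2980 = 2.073%.
At 95%, z = 1.645.
VaR = 1.645 × 2.073% = 3.410%; on $400,000,000 that is $13,640,000.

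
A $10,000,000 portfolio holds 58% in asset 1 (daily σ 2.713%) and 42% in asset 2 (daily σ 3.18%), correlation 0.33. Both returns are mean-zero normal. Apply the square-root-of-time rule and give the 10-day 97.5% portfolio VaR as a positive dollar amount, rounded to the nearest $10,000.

σ_p = √(0.58²·2.713² + 0.42²·3.18² + 2·0.33·0.58·0.42·2.713·3.18) = 2.376%.
σ_{10d} = 2.376% × √10 = 7.514%.
z(97.5%) = 1.960.
VaR = 1.960 × 7.514% = 14.727%; on $10,000,000 that is $1,472,700.

$1,470,000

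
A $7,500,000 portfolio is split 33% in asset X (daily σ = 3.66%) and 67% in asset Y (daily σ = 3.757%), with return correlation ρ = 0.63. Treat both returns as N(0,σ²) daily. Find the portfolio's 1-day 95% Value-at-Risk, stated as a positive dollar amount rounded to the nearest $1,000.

$421,000

σ_p² = 0.33²·3.66² + 0.67²·3.757² + 2·0.63·0.33·0.67·3.66·3.757 = 11.6258 (%²).
σ_p = √11.6258 = 3.410%.
At 95%, z = 1.645.
VaR = 1.645 × 3.410% = 5.609%; on $7,500,000 that is $420,675.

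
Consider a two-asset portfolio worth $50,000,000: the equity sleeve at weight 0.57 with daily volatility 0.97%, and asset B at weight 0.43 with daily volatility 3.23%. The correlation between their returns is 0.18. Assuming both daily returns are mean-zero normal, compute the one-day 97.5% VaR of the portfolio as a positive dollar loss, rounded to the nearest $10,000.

σ_p² = 0.57²·0.97² + 0.43²·3.23² + 2·0.18·0.57·0.43·0.97·3.23 = 2.5112 (%²).
σ_p = √2.5112 = 1.585%.
At 97.5%, z = 1.960.
VaR = 1.960 × 1.585% = 3.107%; on $50,000,000 that is $1,553,500.

$1,550,000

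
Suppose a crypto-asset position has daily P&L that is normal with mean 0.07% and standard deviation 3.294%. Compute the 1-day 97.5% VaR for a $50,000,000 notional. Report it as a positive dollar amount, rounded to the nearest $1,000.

At 97.5% one-sided, z = 1.960.
VaR = −μ + z·σ = −(0.07%) + 1.960 × 3.294% = 6.386%.
On $50,000,000: 0.06386 × $50,000,000 = $3,193,000.

$3,193,000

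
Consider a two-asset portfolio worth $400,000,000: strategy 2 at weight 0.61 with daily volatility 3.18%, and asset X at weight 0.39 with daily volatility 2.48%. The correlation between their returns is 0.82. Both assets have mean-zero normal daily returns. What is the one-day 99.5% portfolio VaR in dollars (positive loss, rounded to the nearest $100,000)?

$28,700,000

σ_p² = 0.61²·3.18² + 0.39²·2.48² + 2·0.82·0.61·0.39·3.18·2.48 = 7.7752 (%²).
σ_p = √7.7752 = 2.788%.
At 99.5%, z = 2.576.
VaR = 2.576 × 2.788% = 7.182%; on $400,000,000 that is $28,728,000.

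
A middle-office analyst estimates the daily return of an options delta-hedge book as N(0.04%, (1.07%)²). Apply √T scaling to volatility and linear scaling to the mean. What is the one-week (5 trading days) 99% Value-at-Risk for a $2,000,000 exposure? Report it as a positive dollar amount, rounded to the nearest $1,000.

At 99%, z = 2.326.
σ_{5d} = 1.07% × √5 = 2.393%; μ_{5d} = 5 × 0.04% = 0.200%.
VaR = −(0.200%) + 2.326 × 2.393% = 5.366%.
On $2,000,000: 0.05366 × $2,000,000 = $107,320.

$107,000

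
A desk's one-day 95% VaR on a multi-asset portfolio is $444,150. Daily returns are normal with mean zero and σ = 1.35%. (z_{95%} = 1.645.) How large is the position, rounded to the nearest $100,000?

VaR as a fraction of value: z·σ = 1.645 × 1.35% = 2.22075%.
Position = $444,150 / 0.0222075 = $20,000,000.

$20,000,000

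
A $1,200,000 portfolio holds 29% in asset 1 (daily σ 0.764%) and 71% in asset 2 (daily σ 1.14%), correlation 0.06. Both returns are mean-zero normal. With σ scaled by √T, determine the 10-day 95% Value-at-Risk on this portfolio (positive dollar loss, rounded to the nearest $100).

$53,200

σ_p = √(0.29²·0.764² + 0.71²·1.14² + 2·0.06·0.29·0.71·0.764·1.14) = 0.852%.
σ_{10d} = 0.852% × √10 = 2.694%.
z(95%) = 1.645.
VaR = 1.645 × 2.694% = 4.432%; on $1,200,000 that is $53,184.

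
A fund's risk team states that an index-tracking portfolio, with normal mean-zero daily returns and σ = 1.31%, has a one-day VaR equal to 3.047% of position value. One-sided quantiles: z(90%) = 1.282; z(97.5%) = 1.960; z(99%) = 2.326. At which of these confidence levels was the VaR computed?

Implied z = VaR/σ = 3.047 / 1.31 = 2.326.
This matches z(99%) = 2.326.

99%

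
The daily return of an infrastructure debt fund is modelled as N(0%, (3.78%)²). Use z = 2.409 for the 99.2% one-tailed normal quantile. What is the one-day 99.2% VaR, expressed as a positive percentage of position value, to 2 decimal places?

VaR = z·σ = 2.409 × 3.78% = 9.106%.

9.11%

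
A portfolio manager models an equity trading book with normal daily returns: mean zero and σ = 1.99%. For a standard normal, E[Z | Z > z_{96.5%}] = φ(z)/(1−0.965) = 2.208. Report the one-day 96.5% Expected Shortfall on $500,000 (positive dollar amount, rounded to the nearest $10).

ES = 1.99% × 2.208 = 4.394%.
On $500,000: 0.04394 × $500,000 = $21,970.

$21,970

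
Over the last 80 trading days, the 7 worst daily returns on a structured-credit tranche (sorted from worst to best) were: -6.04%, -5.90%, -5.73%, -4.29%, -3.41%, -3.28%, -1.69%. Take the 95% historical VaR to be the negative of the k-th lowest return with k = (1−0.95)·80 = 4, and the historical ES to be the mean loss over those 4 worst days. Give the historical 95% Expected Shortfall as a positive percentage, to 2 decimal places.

The 4 worst returns sum to -21.96%.
ES = −(-21.96%) / 4 = 5.49%.

5.49%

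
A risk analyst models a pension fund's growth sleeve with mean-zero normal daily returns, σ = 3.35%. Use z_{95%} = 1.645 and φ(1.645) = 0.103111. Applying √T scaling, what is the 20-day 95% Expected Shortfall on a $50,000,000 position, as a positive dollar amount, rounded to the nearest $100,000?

$15,400,000

σ_{20d} = 3.35% × √20 = 14.982%.
ES multiplier = φ(z)/(1−α) = 0.103111/0.05 = 2.062.
ES = 14.982% × 2.062 = 30.893%; on $50,000,000: $15,446,500.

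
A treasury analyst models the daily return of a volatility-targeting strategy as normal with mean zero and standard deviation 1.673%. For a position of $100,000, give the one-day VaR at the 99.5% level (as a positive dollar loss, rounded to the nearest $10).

$4,310

At 99.5% one-sided, z = 2.576.
VaR = z·σ = 2.576 × 1.673% = 4.310%.
On $100,000: 0.04310 × $100,000 = $4,310.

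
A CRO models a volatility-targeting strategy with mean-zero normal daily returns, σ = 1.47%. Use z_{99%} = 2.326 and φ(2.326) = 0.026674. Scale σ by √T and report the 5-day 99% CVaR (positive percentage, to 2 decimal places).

σ_{5d} = 1.47% × √5 = 3.287%.
ES multiplier = φ(z)/(1−α) = 0.026674/0.01 = 2.667.
ES = 3.287% × 2.667 = 8.766%.

8.77%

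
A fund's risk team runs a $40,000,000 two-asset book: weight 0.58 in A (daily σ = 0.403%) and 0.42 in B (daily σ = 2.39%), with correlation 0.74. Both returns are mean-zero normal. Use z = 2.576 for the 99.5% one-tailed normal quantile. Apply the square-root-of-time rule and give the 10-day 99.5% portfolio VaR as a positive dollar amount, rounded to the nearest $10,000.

$3,870,000

σ_p = √(0.58²·0.403² + 0.42²·2.39² + 2·0.74·0.58·0.42·0.403·2.39) = 1.187%.
σ_{10d} = 1.187% × √10 = 3.754%.
VaR = 2.576 × 3.754% = 9.670%; on $40,000,000 that is $3,868,000.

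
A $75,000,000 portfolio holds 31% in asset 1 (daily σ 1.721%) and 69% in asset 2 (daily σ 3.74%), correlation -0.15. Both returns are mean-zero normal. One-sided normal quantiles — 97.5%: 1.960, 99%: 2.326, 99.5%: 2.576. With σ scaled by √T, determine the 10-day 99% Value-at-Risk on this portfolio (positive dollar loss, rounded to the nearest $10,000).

$14,100,000

σ_p = √(0.31²·1.721² + 0.69²·3.74² + 2·-0.15·0.31·0.69·1.721·3.74) = 2.556%.
σ_{10d} = 2.556% × √10 = 8.083%.
VaR = 2.326 × 8.083% = 18.801%; on $75,000,000 that is $14,100,750.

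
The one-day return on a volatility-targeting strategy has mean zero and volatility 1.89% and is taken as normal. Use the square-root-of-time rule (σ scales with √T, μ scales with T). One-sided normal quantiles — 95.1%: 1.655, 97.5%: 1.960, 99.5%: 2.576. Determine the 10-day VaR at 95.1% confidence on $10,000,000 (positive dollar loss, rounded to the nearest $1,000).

$989,000

σ_{10d} = 1.89% × √10 = 5.977%.
VaR = 1.655 × 5.977% = 9.892%.
On $10,000,000: 0.09892 × $10,000,000 = $989,200.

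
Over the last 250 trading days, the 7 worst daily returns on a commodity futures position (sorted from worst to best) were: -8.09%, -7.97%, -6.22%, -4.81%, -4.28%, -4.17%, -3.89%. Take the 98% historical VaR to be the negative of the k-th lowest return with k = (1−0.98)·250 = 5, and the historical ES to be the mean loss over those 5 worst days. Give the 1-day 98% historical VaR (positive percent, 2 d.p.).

4.28%

k = 5; the 5th lowest return is -4.28%, so VaR = 4.28%.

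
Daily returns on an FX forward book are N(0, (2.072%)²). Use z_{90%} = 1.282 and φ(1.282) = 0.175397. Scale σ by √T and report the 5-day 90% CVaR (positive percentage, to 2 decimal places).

8.13%

σ_{5d} = 2.072% × √5 = 4.633%.
ES multiplier = φ(z)/(1−α) = 0.175397/0.1 = 1.754.
ES = 4.633% × 1.754 = 8.126%.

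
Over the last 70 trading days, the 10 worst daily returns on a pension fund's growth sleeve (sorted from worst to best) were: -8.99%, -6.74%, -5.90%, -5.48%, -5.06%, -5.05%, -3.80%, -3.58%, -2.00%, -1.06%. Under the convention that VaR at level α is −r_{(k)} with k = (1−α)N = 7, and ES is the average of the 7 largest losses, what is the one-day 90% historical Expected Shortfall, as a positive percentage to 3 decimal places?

The 7 worst returns sum to -41.02%.
ES = −(-41.02%) / 7 = 5.86% ≈ 5.860%.

5.860%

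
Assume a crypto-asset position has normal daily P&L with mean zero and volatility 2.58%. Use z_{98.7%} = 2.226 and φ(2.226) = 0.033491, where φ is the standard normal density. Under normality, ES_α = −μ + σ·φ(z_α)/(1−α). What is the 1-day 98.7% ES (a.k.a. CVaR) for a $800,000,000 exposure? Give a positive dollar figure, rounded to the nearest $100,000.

Tail multiplier: φ(z)/(1−α) = 0.033491 / 0.013 = 2.576.
ES = 2.58% × 2.576 = 6.646%.
On $800,000,000: 0.06646 × $800,000,000 = $53,168,000.

$53,200,000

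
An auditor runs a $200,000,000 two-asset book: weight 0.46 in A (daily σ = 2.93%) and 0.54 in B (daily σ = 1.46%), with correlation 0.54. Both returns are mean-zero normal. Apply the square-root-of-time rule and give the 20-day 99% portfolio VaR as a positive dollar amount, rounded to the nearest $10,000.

σ_p = √(0.46²·2.93² + 0.54²·1.46² + 2·0.54·0.46·0.54·2.93·1.46) = 1.894%.
σ_{20d} = 1.894% × √20 = 8.470%.
z(99%) = 2.326.
VaR = 2.326 × 8.470% = 19.701%; on $200,000,000 that is $39,402,000.

$39,400,000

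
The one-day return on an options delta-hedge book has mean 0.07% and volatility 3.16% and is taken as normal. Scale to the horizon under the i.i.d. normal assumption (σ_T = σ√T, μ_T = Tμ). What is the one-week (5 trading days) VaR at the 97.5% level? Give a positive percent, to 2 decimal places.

13.50%

At 97.5%, z = 1.960.
σ_{5d} = 3.16% × √5 = 7.066%; μ_{5d} = 5 × 0.07% = 0.350%.
VaR = −(0.350%) + 1.960 × 7.066% = 13.499%.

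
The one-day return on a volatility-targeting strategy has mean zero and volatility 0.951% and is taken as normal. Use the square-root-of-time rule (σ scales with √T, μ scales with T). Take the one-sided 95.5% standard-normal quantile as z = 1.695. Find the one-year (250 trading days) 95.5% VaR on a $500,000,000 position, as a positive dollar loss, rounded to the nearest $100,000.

σ_{250d} = 0.951% × √250 = 15.037%.
VaR = 1.695 × 15.037% = 25.488%.
On $500,000,000: 0.25488 × $500,000,000 = $127,440,000.

$127,400,000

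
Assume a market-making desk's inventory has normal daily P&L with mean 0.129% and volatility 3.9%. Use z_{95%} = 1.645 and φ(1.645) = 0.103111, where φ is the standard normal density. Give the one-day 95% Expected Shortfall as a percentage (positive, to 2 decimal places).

7.91%

Tail multiplier: φ(z)/(1−α) = 0.103111 / 0.05 = 2.062.
ES = −(0.129%) + 3.9% × 2.062 = 7.913%.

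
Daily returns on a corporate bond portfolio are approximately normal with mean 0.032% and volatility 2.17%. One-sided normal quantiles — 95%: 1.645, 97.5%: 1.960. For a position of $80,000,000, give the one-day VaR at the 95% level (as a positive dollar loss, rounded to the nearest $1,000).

VaR = −μ + z·σ = −(0.032%) + 1.645 × 2.17% = 3.538%.
On $80,000,000: 0.03538 × $80,000,000 = $2,830,400.

$2,830,000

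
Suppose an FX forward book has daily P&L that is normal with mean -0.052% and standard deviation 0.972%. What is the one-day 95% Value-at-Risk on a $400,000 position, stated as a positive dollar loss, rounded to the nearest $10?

$6,600

At 95% one-sided, z = 1.645.
VaR = −μ + z·σ = −(-0.052%) + 1.645 × 0.972% = 1.651%.
On $400,000: 0.01651 × $400,000 = $6,604.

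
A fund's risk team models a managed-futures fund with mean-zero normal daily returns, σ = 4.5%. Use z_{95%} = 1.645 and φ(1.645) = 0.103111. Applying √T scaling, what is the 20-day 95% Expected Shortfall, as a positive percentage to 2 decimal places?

41.50%

σ_{20d} = 4.5% × √20 = 20.125%.
ES multiplier = φ(z)/(1−α) = 0.103111/0.05 = 2.062.
ES = 20.125% × 2.062 = 41.498%.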